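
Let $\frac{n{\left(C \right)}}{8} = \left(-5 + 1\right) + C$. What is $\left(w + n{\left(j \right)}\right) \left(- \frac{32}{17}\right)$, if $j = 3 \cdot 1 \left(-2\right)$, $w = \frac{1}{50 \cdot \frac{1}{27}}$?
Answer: $\frac{63568}{425} \approx 149.57$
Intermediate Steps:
$w = \frac{27}{50}$ ($w = \frac{1}{50 \cdot \frac{1}{27}} = \frac{1}{\frac{50}{27}} = \frac{27}{50} \approx 0.54$)
$j = -6$ ($j = 3 \left(-2\right) = -6$)
$n{\left(C \right)} = -32 + 8 C$ ($n{\left(C \right)} = 8 \left(\left(-5 + 1\right) + C\right) = 8 \left(-4 + C\right) = -32 + 8 C$)
$\left(w + n{\left(j \right)}\right) \left(- \frac{32}{17}\right) = \left(\frac{27}{50} + \left(-32 + 8 \left(-6\right)\right)\right) \left(- \frac{32}{17}\right) = \left(\frac{27}{50} - 80\right) \left(\left(-32\right) \frac{1}{17}\right) = \left(\frac{27}{50} - 80\right) \left(- \frac{32}{17}\right) = \left(- \frac{3973}{50}\right) \left(- \frac{32}{17}\right) = \frac{63568}{425}$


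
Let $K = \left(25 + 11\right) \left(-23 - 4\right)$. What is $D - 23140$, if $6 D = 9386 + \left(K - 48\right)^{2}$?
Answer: $\frac{455473}{3} \approx 1.5182 \cdot 10^{5}$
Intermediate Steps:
$K = -972$ ($K = 36 \left(-27\right) = -972$)
$D = \frac{524893}{3}$ ($D = \frac{9386 + \left(-972 - 48\right)^{2}}{6} = \frac{9386 + \left(-1020\right)^{2}}{6} = \frac{9386 + 1040400}{6} = \frac{1}{6} \cdot 1049786 = \frac{524893}{3} \approx 1.7496 \cdot 10^{5}$)
$D - 23140 = \frac{524893}{3} - 23140 = \frac{455473}{3}$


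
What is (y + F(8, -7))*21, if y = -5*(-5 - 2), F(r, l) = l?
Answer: 588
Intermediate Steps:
y = 35 (y = -5*(-7) = 35)
(y + F(8, -7))*21 = (35 - 7)*21 = 28*21 = 588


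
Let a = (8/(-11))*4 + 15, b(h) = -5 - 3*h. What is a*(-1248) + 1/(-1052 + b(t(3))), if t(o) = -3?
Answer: -173951243/11528 ≈ -15089.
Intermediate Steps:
a = 133/11 (a = (8*(-1/11))*4 + 15 = -8/11*4 + 15 = -32/11 + 15 = 133/11 ≈ 12.091)
a*(-1248) + 1/(-1052 + b(t(3))) = (133/11)*(-1248) + 1/(-1052 + (-5 - 3*(-3))) = -165984/11 + 1/(-1052 + (-5 + 9)) = -165984/11 + 1/(-1052 + 4) = -165984/11 + 1/(-1048) = -165984/11 - 1/1048 = -173951243/11528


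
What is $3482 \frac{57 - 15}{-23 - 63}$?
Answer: $- \frac{73122}{43} \approx -1700.5$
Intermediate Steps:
$3482 \frac{57 - 15}{-23 - 63} = 3482 \frac{42}{-86} = 3482 \cdot 42 \left(- \frac{1}{86}\right) = 3482 \left(- \frac{21}{43}\right) = - \frac{73122}{43}$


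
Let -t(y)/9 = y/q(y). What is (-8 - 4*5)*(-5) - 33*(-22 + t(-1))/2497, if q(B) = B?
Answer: 31873/227 ≈ 140.41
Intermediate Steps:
t(y) = -9 (t(y) = -9*y/y = -9*1 = -9)
(-8 - 4*5)*(-5) - 33*(-22 + t(-1))/2497 = (-8 - 4*5)*(-5) - 33*(-22 - 9)/2497 = (-8 - 20)*(-5) - 33*(-31)*(1/2497) = -28*(-5) + 1023*(1/2497) = 140 + 93/227 = 31873/227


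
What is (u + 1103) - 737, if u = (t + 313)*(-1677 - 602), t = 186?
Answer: -1136855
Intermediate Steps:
u = -1137221 (u = (186 + 313)*(-1677 - 602) = 499*(-2279) = -1137221)
(u + 1103) - 737 = (-1137221 + 1103) - 737 = -1136118 - 737 = -1136855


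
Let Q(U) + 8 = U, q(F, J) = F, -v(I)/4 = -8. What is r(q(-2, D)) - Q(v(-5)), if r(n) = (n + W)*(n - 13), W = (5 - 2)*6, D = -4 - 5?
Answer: -264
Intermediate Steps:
D = -9
v(I) = 32 (v(I) = -4*(-8) = 32)
W = 18 (W = 3*6 = 18)
Q(U) = -8 + U
r(n) = (-13 + n)*(18 + n) (r(n) = (n + 18)*(n - 13) = (18 + n)*(-13 + n) = (-13 + n)*(18 + n))
r(q(-2, D)) - Q(v(-5)) = (-234 + (-2)² + 5*(-2)) - (-8 + 32) = (-234 + 4 - 10) - 1*24 = -240 - 24 = -264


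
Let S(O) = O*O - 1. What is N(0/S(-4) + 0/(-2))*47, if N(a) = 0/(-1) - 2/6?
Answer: -47/3 ≈ -15.667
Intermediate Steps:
S(O) = -1 + O**2 (S(O) = O**2 - 1 = -1 + O**2)
N(a) = -1/3 (N(a) = 0*(-1) - 2*1/6 = 0 - 1/3 = -1/3)
N(0/S(-4) + 0/(-2))*47 = -1/3*47 = -47/3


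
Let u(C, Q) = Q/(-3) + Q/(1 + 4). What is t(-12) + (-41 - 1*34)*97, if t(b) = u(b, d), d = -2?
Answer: -109121/15 ≈ -7274.7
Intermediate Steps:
u(C, Q) = -2*Q/15 (u(C, Q) = Q*(-1/3) + Q/5 = -Q/3 + Q*(1/5) = -Q/3 + Q/5 = -2*Q/15)
t(b) = 4/15 (t(b) = -2/15*(-2) = 4/15)
t(-12) + (-41 - 1*34)*97 = 4/15 + (-41 - 1*34)*97 = 4/15 + (-41 - 34)*97 = 4/15 - 75*97 = 4/15 - 7275 = -109121/15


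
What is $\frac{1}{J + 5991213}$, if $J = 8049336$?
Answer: $\frac{1}{14040549} \approx 7.1222 \cdot 10^{-8}$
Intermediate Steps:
$\frac{1}{J + 5991213} = \frac{1}{8049336 + 5991213} = \frac{1}{14040549}$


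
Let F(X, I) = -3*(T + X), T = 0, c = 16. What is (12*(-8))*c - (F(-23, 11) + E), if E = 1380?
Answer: -2985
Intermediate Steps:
F(X, I) = -3*X (F(X, I) = -3*(0 + X) = -3*X)
(12*(-8))*c - (F(-23, 11) + E) = (12*(-8))*16 - (-3*(-23) + 1380) = -96*16 - (69 + 1380) = -1536 - 1*1449 = -1536 - 1449 = -2985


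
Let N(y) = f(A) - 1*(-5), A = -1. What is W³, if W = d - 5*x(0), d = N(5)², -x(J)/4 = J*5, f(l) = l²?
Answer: 46656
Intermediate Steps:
x(J) = -20*J (x(J) = -4*J*5 = -20*J)
N(y) = 6 (N(y) = (-1)² - 1*(-5) = 1 + 5 = 6)
d = 36 (d = 6² = 36)
W = 36 (W = 36 - (-100)*0 = 36 - 5*0 = 36 + 0 = 36)
W³ = 36³ = 46656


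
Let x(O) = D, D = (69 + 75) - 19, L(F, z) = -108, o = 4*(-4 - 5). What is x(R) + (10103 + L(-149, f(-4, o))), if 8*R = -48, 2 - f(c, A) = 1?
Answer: 10120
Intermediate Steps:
o = -36 (o = 4*(-9) = -36)
f(c, A) = 1 (f(c, A) = 2 - 1*1 = 2 - 1 = 1)
R = -6 (R = (⅛)*(-48) = -6)
D = 125 (D = 144 - 19 = 125)
x(O) = 125
x(R) + (10103 + L(-149, f(-4, o))) = 125 + (10103 - 108) = 125 + 9995 = 10120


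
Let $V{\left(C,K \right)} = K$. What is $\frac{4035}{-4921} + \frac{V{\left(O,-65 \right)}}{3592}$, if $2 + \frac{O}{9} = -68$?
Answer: $- \frac{14813585}{17676232} \approx -0.83805$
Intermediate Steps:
$O = -630$ ($O = -18 + 9 \left(-68\right) = -18 - 612 = -630$)
$\frac{4035}{-4921} + \frac{V{\left(O,-65 \right)}}{3592} = \frac{4035}{-4921} - \frac{65}{3592} = 4035 \left(- \frac{1}{4921}\right) - \frac{65}{3592} = - \frac{4035}{4921} - \frac{65}{3592} = - \frac{14813585}{17676232}$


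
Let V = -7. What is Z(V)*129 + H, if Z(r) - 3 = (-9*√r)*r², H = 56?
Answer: 443 - 56889*I*√7 ≈ 443.0 - 1.5051e+5*I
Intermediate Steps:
Z(r) = 3 - 9*r^(5/2) (Z(r) = 3 + (-9*√r)*r² = 3 - 9*r^(5/2))
Z(V)*129 + H = (3 - 441*I*√7)*129 + 56 = (387 - 56889*I*√7) + 56 = 443 - 56889*I*√7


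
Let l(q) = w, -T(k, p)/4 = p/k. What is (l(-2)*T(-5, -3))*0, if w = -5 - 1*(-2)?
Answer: 0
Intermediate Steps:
T(k, p) = -4*p/k
w = -3 (w = -5 + 2 = -3)
l(q) = -3
(l(-2)*T(-5, -3))*0 = -(-12)*(-3)/(-5)*0 = -(-12)*(-3)*(-1)/5*0 = -3*(-12/5)*0 = (36/5)*0 = 0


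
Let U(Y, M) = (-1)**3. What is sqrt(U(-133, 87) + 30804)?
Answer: sqrt(30803) ≈ 175.51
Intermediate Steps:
U(Y, M) = -1
sqrt(U(-133, 87) + 30804) = sqrt(-1 + 30804) = sqrt(30803)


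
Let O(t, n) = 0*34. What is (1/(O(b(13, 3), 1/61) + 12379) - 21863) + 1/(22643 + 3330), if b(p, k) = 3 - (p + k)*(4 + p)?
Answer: -7029386627569/321519767 ≈ -21863.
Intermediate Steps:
b(p, k) = 3 - (4 + p)*(k + p) (b(p, k) = 3 - (k + p)*(4 + p) = 3 - (4 + p)*(k + p))
O(t, n) = 0
(1/(O(b(13, 3), 1/61) + 12379) - 21863) + 1/(22643 + 3330) = (1/(0 + 12379) - 21863) + 1/(22643 + 3330) = (1/12379 - 21863) + 1/25973 = -270642076/12379 + 1/25973 = -7029386627569/321519767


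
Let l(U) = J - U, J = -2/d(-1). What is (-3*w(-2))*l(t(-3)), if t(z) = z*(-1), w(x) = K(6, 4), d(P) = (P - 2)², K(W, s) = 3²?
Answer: 87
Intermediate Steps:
K(W, s) = 9
d(P) = (-2 + P)²
w(x) = 9
J = -2/9 (J = -2/(-2 - 1)² = -2/((-3)²) = -2/9 ≈ -0.22222)
t(z) = -z
l(U) = -2/9 - U
(-3*w(-2))*l(t(-3)) = (-3*9)*(-2/9 - (-1)*(-3)) = -27*(-2/9 - 1*3) = -27*(-2/9 - 3) = -27*(-29/9) = 87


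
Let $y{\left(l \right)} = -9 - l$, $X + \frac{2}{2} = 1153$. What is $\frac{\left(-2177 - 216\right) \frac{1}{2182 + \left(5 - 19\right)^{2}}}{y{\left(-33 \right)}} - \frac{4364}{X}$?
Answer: $- \frac{1311557}{342432} \approx -3.8301$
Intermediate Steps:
$X = 1152$ ($X = -1 + 1153 = 1152$)
$\frac{\left(-2177 - 216\right) \frac{1}{2182 + \left(5 - 19\right)^{2}}}{y{\left(-33 \right)}} - \frac{4364}{X} = \frac{\left(-2177 - 216\right) \frac{1}{2182 + \left(5 - 19\right)^{2}}}{-9 - -33} - \frac{4364}{1152} = \frac{\left(-2393\right) \frac{1}{2182 + \left(-14\right)^{2}}}{-9 + 33} - \frac{1091}{288} = \frac{\left(-2393\right) \frac{1}{2182 + 196}}{24} - \frac{1091}{288} = - \frac{2393}{2378} \cdot \frac{1}{24} - \frac{1091}{288} = \left(-2393\right) \frac{1}{2378} \cdot \frac{1}{24} - \frac{1091}{288} = \left(- \frac{2393}{2378}\right) \frac{1}{24} - \frac{1091}{288} = - \frac{2393}{57072} - \frac{1091}{288} = - \frac{1311557}{342432}$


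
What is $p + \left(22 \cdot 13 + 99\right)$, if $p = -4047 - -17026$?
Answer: $13364$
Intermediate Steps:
$p = 12979$ ($p = -4047 + 17026 = 12979$)
$p + \left(22 \cdot 13 + 99\right) = 12979 + \left(22 \cdot 13 + 99\right) = 12979 + \left(286 + 99\right) = 12979 + 385 = 13364$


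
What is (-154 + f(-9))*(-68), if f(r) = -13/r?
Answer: 93364/9 ≈ 10374.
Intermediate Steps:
(-154 + f(-9))*(-68) = (-154 - 13/(-9))*(-68) = (-154 - 13*(-1/9))*(-68) = (-154 + 13/9)*(-68) = -1373/9*(-68) = 93364/9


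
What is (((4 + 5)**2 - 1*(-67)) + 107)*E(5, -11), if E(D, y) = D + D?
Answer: 2550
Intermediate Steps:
E(D, y) = 2*D
(((4 + 5)**2 - 1*(-67)) + 107)*E(5, -11) = (((4 + 5)**2 - 1*(-67)) + 107)*(2*5) = ((9**2 + 67) + 107)*10 = ((81 + 67) + 107)*10 = (148 + 107)*10 = 255*10 = 2550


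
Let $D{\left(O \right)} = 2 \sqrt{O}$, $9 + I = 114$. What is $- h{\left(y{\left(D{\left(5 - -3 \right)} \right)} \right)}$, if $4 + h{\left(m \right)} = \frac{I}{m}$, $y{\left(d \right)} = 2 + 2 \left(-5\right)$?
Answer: $\frac{137}{8} \approx 17.125$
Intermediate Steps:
$I = 105$ ($I = -9 + 114 = 105$)
$y{\left(d \right)} = -8$ ($y{\left(d \right)} = 2 - 10 = -8$)
$h{\left(m \right)} = -4 + \frac{105}{m}$
$- h{\left(y{\left(D{\left(5 - -3 \right)} \right)} \right)} = - (-4 + \frac{105}{-8}) = - (-4 + 105 \left(- \frac{1}{8}\right)) = - (-4 - \frac{105}{8}) = \left(-1\right) \left(- \frac{137}{8}\right) = \frac{137}{8}$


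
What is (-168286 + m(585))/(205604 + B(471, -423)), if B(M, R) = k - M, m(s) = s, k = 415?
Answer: -167701/205548 ≈ -0.81587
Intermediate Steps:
B(M, R) = 415 - M
(-168286 + m(585))/(205604 + B(471, -423)) = (-168286 + 585)/(205604 + (415 - 1*471)) = -167701/(205604 + (415 - 471)) = -167701/(205604 - 56) = -167701/205548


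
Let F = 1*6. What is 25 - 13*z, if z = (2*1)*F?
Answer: -131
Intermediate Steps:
F = 6
z = 12 (z = (2*1)*6 = 2*6 = 12)
25 - 13*z = 25 - 13*12 = 25 - 156 = -131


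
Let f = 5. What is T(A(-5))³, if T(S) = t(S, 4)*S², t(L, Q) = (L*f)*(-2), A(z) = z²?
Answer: -3814697265625000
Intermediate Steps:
t(L, Q) = -10*L (t(L, Q) = (L*5)*(-2) = (5*L)*(-2) = -10*L)
T(S) = -10*S³ (T(S) = (-10*S)*S² = -10*S³)
T(A(-5))³ = (-10*((-5)²)³)³ = (-10*25³)³ = (-10*15625)³ = (-156250)³ = -3814697265625000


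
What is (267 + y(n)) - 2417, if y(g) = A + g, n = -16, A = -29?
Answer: -2195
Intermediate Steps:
y(g) = -29 + g
(267 + y(n)) - 2417 = (267 + (-29 - 16)) - 2417 = (267 - 45) - 2417 = 222 - 2417 = -2195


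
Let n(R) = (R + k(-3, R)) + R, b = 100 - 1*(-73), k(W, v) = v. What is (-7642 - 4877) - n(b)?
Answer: -13038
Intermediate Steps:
b = 173 (b = 100 + 73 = 173)
n(R) = 3*R (n(R) = (R + R) + R = 2*R + R = 3*R)
(-7642 - 4877) - n(b) = (-7642 - 4877) - 3*173 = -12519 - 1*519 = -12519 - 519 = -13038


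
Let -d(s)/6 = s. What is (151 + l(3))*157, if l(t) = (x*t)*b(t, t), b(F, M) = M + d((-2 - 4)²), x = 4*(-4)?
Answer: 1628875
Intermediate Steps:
d(s) = -6*s
x = -16
b(F, M) = -216 + M (b(F, M) = M - 6*(-2 - 4)² = M - 6*(-6)² = M - 6*36 = M - 216 = -216 + M)
l(t) = -16*t*(-216 + t) (l(t) = (-16*t)*(-216 + t) = -16*t*(-216 + t))
(151 + l(3))*157 = (151 + 16*3*(216 - 1*3))*157 = (151 + 16*3*(216 - 3))*157 = (151 + 16*3*213)*157 = (151 + 10224)*157 = 10375*157 = 1628875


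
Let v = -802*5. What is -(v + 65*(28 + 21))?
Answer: 825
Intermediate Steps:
v = -4010
-(v + 65*(28 + 21)) = -(-4010 + 65*(28 + 21)) = -(-4010 + 65*49) = -(-4010 + 3185) = -1*(-825) = 825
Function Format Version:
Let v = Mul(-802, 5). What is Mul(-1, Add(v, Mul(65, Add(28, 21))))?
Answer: 825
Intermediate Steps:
v = -4010
Mul(-1, Add(v, Mul(65, Add(28, 21)))) = Mul(-1, Add(-4010, Mul(65, Add(28, 21)))) = Mul(-1, Add(-4010, Mul(65, 49))) = Mul(-1, Add(-4010, 3185)) = Mul(-1, -825) = 825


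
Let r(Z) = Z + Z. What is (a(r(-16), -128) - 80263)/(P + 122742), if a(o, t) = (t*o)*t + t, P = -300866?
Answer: 604679/178124 ≈ 3.3947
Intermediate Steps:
r(Z) = 2*Z
a(o, t) = t + o*t² (a(o, t) = (o*t)*t + t = o*t² + t = t + o*t²)
(a(r(-16), -128) - 80263)/(P + 122742) = (-128*(1 + (2*(-16))*(-128)) - 80263)/(-300866 + 122742) = (-128*(1 - 32*(-128)) - 80263)/(-178124) = (-128*(1 + 4096) - 80263)*(-1/178124) = (-128*4097 - 80263)*(-1/178124) = (-524416 - 80263)*(-1/178124) = -604679*(-1/178124) = 604679/178124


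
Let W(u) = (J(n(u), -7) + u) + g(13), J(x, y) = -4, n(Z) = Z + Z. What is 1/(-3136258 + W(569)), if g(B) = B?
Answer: -1/3135680 ≈ -3.1891e-7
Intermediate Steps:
n(Z) = 2*Z
W(u) = 9 + u (W(u) = (-4 + u) + 13 = 9 + u)
1/(-3136258 + W(569)) = 1/(-3136258 + (9 + 569)) = 1/(-3136258 + 578) = 1/(-3135680) = -1/3135680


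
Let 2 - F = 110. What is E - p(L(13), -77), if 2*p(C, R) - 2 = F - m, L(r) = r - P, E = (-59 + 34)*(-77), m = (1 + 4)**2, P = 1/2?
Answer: 3981/2 ≈ 1990.5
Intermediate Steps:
F = -108 (F = 2 - 1*110 = 2 - 110 = -108)
P = 1/2 ≈ 0.50000
m = 25 (m = 5**2 = 25)
E = 1925 (E = -25*(-77) = 1925)
L(r) = -1/2 + r (L(r) = r - 1*1/2 = r - 1/2 = -1/2 + r)
p(C, R) = -131/2 (p(C, R) = 1 + (-108 - 1*25)/2 = 1 + (-108 - 25)/2 = 1 + (1/2)*(-133) = 1 - 133/2 = -131/2)
E - p(L(13), -77) = 1925 - 1*(-131/2) = 1925 + 131/2 = 3981/2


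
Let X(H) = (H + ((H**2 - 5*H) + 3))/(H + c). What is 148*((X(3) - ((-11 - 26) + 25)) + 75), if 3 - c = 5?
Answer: 12876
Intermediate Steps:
c = -2 (c = 3 - 1*5 = 3 - 5 = -2)
X(H) = (3 + H**2 - 4*H)/(-2 + H) (X(H) = (H + ((H**2 - 5*H) + 3))/(H - 2) = (H + (3 + H**2 - 5*H))/(-2 + H) = (3 + H**2 - 4*H)/(-2 + H))
148*((X(3) - ((-11 - 26) + 25)) + 75) = 148*(((3 + 3**2 - 4*3)/(-2 + 3) - ((-11 - 26) + 25)) + 75) = 148*(((3 + 9 - 12)/1 - (-37 + 25)) + 75) = 148*((1*0 - 1*(-12)) + 75) = 148*((0 + 12) + 75) = 148*(12 + 75) = 148*87 = 12876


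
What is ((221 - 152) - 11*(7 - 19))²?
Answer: 40401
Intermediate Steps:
((221 - 152) - 11*(7 - 19))² = (69 - 11*(-12))² = (69 + 132)² = 201² = 40401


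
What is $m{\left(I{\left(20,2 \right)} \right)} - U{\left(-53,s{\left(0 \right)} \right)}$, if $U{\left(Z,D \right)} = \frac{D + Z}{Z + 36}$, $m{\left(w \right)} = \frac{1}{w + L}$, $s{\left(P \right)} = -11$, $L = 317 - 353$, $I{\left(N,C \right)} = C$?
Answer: $- \frac{129}{34} \approx -3.7941$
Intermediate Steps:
$L = -36$
$m{\left(w \right)} = \frac{1}{-36 + w}$ ($m{\left(w \right)} = \frac{1}{w - 36} = \frac{1}{-36 + w}$)
$U{\left(Z,D \right)} = \frac{D + Z}{36 + Z}$
$m{\left(I{\left(20,2 \right)} \right)} - U{\left(-53,s{\left(0 \right)} \right)} = \frac{1}{-36 + 2} - \frac{-11 - 53}{36 - 53} = \frac{1}{-34} - \frac{1}{-17} \left(-64\right) = - \frac{1}{34} - \left(- \frac{1}{17}\right) \left(-64\right) = - \frac{1}{34} - \frac{64}{17} = - \frac{129}{34}$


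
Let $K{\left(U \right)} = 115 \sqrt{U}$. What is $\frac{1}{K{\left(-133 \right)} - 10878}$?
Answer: $- \frac{1554}{17155687} - \frac{115 i \sqrt{133}}{120089809} \approx -9.0582 \cdot 10^{-5} - 1.1044 \cdot 10^{-5} i$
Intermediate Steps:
$\frac{1}{K{\left(-133 \right)} - 10878} = \frac{1}{115 \sqrt{-133} - 10878} = \frac{1}{115 i \sqrt{133} - 10878} = \frac{1}{-10878 + 115 i \sqrt{133}}$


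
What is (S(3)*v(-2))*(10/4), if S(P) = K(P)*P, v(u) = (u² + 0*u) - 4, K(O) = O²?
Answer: 0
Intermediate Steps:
v(u) = -4 + u² (v(u) = (u² + 0) - 4 = u² - 4 = -4 + u²)
S(P) = P³ (S(P) = P²*P = P³)
(S(3)*v(-2))*(10/4) = (3³*(-4 + (-2)²))*(10/4) = (27*(-4 + 4))*(10*(¼)) = (27*0)*(5/2) = 0*(5/2) = 0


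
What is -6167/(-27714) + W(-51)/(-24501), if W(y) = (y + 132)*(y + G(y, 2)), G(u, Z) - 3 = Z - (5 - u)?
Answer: 126690245/226340238 ≈ 0.55973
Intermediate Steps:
G(u, Z) = -2 + Z + u (G(u, Z) = 3 + (Z - (5 - u)) = 3 + (Z + (-5 + u)) = 3 + (-5 + Z + u) = -2 + Z + u)
W(y) = 2*y*(132 + y) (W(y) = (y + 132)*(y + (-2 + 2 + y)) = (132 + y)*(y + y) = (132 + y)*(2*y) = 2*y*(132 + y))
-6167/(-27714) + W(-51)/(-24501) = -6167/(-27714) + (2*(-51)*(132 - 51))/(-24501) = -6167*(-1/27714) + (2*(-51)*81)*(-1/24501) = 6167/27714 - 8262*(-1/24501) = 6167/27714 + 2754/8167 = 126690245/226340238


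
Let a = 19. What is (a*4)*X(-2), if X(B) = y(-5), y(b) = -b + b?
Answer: 0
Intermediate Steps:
y(b) = 0
X(B) = 0
(a*4)*X(-2) = (19*4)*0 = 76*0 = 0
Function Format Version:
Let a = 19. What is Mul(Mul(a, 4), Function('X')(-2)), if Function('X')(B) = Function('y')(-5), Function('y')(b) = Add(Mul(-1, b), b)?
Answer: 0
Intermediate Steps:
Function('y')(b) = 0
Function('X')(B) = 0
Mul(Mul(a, 4), Function('X')(-2)) = Mul(Mul(19, 4), 0) = Mul(76, 0) = 0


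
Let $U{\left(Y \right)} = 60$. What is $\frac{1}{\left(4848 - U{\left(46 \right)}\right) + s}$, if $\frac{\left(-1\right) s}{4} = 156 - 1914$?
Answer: $\frac{1}{11820} \approx 8.4602 \cdot 10^{-5}$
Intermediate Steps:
$s = 7032$ ($s = - 4 \left(156 - 1914\right) = \left(-4\right) \left(-1758\right) = 7032$)
$\frac{1}{\left(4848 - U{\left(46 \right)}\right) + s} = \frac{1}{\left(4848 - 60\right) + 7032} = \frac{1}{4788 + 7032} = \frac{1}{11820}$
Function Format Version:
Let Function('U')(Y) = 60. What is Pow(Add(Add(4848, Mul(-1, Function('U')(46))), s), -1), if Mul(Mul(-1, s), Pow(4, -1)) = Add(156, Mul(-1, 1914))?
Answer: Rational(1, 11820) ≈ 8.4602e-5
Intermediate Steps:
s = 7032 (s = Mul(-4, Add(156, Mul(-1, 1914))) = Mul(-4, Add(156, -1914)) = Mul(-4, -1758) = 7032)
Pow(Add(Add(4848, Mul(-1, Function('U')(46))), s), -1) = Pow(Add(Add(4848, Mul(-1, 60)), 7032), -1) = Pow(Add(Add(4848, -60), 7032), -1) = Pow(Add(4788, 7032), -1) = Pow(11820, -1) = Rational(1, 11820)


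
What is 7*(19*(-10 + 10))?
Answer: 0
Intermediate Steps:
7*(19*(-10 + 10)) = 7*(19*0) = 7*0 = 0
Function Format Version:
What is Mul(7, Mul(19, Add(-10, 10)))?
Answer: 0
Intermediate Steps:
Mul(7, Mul(19, Add(-10, 10))) = Mul(7, Mul(19, 0)) = Mul(7, 0) = 0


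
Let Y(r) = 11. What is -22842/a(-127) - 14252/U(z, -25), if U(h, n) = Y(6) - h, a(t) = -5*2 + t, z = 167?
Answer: 1378969/5343 ≈ 258.09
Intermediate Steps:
a(t) = -10 + t
U(h, n) = 11 - h
-22842/a(-127) - 14252/U(z, -25) = -22842/(-10 - 127) - 14252/(11 - 1*167) = -22842/(-137) - 14252/(11 - 167) = -22842*(-1/137) - 14252/(-156) = 22842/137 - 14252*(-1/156) = 22842/137 + 3563/39 = 1378969/5343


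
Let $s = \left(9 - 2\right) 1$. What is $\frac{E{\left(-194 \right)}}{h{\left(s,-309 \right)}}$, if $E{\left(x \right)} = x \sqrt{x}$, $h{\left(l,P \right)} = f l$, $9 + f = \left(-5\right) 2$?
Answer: $\frac{194 i \sqrt{194}}{133} \approx 20.317 i$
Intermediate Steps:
$s = 7$ ($s = 7 \cdot 1 = 7$)
$f = -19$ ($f = -9 - 10 = -19$)
$h{\left(l,P \right)} = - 19 l$
$E{\left(x \right)} = x^{\frac{3}{2}}$
$\frac{E{\left(-194 \right)}}{h{\left(s,-309 \right)}} = \frac{\left(-194\right)^{\frac{3}{2}}}{\left(-19\right) 7} = \frac{\left(-194\right) i \sqrt{194}}{-133} = - 194 i \sqrt{194} \left(- \frac{1}{133}\right) = \frac{194 i \sqrt{194}}{133}$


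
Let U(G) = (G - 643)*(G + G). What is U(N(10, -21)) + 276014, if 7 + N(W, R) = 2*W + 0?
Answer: 259634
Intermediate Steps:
N(W, R) = -7 + 2*W (N(W, R) = -7 + (2*W + 0) = -7 + 2*W)
U(G) = 2*G*(-643 + G) (U(G) = (-643 + G)*(2*G) = 2*G*(-643 + G))
U(N(10, -21)) + 276014 = 2*(-7 + 2*10)*(-643 + (-7 + 2*10)) + 276014 = 2*(-7 + 20)*(-643 + (-7 + 20)) + 276014 = 2*13*(-643 + 13) + 276014 = 2*13*(-630) + 276014 = -16380 + 276014 = 259634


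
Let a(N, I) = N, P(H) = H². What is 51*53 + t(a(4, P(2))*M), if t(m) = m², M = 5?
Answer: 3103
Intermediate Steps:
51*53 + t(a(4, P(2))*M) = 51*53 + (4*5)² = 2703 + 20² = 2703 + 400 = 3103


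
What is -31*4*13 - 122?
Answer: -1734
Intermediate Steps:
-31*4*13 - 122 = -124*13 - 122 = -1612 - 122 = -1734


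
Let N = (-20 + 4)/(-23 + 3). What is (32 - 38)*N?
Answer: -24/5 ≈ -4.8000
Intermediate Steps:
N = ⅘ (N = -16/(-20) = -16*(-1/20) = ⅘ ≈ 0.80000)
(32 - 38)*N = (32 - 38)*(⅘) = -6*⅘ = -24/5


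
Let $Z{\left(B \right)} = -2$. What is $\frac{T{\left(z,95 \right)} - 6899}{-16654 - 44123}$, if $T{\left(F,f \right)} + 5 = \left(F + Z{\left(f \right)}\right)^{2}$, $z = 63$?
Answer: $\frac{1061}{20259} \approx 0.052372$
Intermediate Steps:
$T{\left(F,f \right)} = -5 + \left(-2 + F\right)^{2}$ ($T{\left(F,f \right)} = -5 + \left(F - 2\right)^{2} = -5 + \left(-2 + F\right)^{2}$)
$\frac{T{\left(z,95 \right)} - 6899}{-16654 - 44123} = \frac{\left(-5 + \left(-2 + 63\right)^{2}\right) - 6899}{-16654 - 44123} = \frac{\left(-5 + 61^{2}\right) - 6899}{-60777} = \left(\left(-5 + 3721\right) - 6899\right) \left(- \frac{1}{60777}\right) = \left(3716 - 6899\right) \left(- \frac{1}{60777}\right) = \left(-3183\right) \left(- \frac{1}{60777}\right) = \frac{1061}{20259}$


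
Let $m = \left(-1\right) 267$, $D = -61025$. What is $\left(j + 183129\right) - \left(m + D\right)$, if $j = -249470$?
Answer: $-5049$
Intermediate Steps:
$m = -267$
$\left(j + 183129\right) - \left(m + D\right) = \left(-249470 + 183129\right) - \left(-267 - 61025\right) = -66341 - -61292 = -66341 + 61292 = -5049$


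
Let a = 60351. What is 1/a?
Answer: 1/60351 ≈ 1.6570e-5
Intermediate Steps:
1/a = 1/60351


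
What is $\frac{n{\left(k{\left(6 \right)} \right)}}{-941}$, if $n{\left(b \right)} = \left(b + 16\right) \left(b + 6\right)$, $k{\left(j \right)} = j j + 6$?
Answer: $- \frac{2784}{941} \approx -2.9586$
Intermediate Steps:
$k{\left(j \right)} = 6 + j^{2}$ ($k{\left(j \right)} = j^{2} + 6 = 6 + j^{2}$)
$n{\left(b \right)} = \left(6 + b\right) \left(16 + b\right)$ ($n{\left(b \right)} = \left(16 + b\right) \left(6 + b\right) = \left(6 + b\right) \left(16 + b\right)$)
$\frac{n{\left(k{\left(6 \right)} \right)}}{-941} = \frac{96 + \left(6 + 6^{2}\right)^{2} + 22 \left(6 + 6^{2}\right)}{-941} = - \frac{96 + \left(6 + 36\right)^{2} + 22 \left(6 + 36\right)}{941} = - \frac{96 + 42^{2} + 22 \cdot 42}{941} = - \frac{96 + 1764 + 924}{941} = \left(- \frac{1}{941}\right) 2784 = - \frac{2784}{941}$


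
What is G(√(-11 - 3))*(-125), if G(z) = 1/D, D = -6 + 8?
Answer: -125/2 ≈ -62.500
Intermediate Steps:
D = 2
G(z) = ½ (G(z) = 1/2 = ½)
G(√(-11 - 3))*(-125) = (½)*(-125) = -125/2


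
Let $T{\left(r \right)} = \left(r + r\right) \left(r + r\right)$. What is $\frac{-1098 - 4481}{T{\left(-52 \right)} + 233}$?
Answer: $- \frac{5579}{11049} \approx -0.50493$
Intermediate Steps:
$T{\left(r \right)} = 4 r^{2}$ ($T{\left(r \right)} = 2 r 2 r = 4 r^{2}$)
$\frac{-1098 - 4481}{T{\left(-52 \right)} + 233} = \frac{-1098 - 4481}{4 \left(-52\right)^{2} + 233} = - \frac{5579}{4 \cdot 2704 + 233} = - \frac{5579}{10816 + 233} = - \frac{5579}{11049}$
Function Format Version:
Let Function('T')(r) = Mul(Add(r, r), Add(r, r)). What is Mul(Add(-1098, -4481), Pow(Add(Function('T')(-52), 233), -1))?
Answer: Rational(-5579, 11049) ≈ -0.50493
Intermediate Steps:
Function('T')(r) = Mul(4, Pow(r, 2)) (Function('T')(r) = Mul(Mul(2, r), Mul(2, r)) = Mul(4, Pow(r, 2)))
Mul(Add(-1098, -4481), Pow(Add(Function('T')(-52), 233), -1)) = Mul(Add(-1098, -4481), Pow(Add(Mul(4, Pow(-52, 2)), 233), -1)) = Mul(-5579, Pow(Add(Mul(4, 2704), 233), -1)) = Mul(-5579, Pow(Add(10816, 233), -1)) = Mul(-5579, Pow(11049, -1)) = Mul(-5579, Rational(1, 11049)) = Rational(-5579, 11049)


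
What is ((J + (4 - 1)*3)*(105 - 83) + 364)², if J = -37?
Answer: 63504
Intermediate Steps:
((J + (4 - 1)*3)*(105 - 83) + 364)² = ((-37 + (4 - 1)*3)*(105 - 83) + 364)² = ((-37 + 3*3)*22 + 364)² = ((-37 + 9)*22 + 364)² = (-28*22 + 364)² = (-616 + 364)² = (-252)² = 63504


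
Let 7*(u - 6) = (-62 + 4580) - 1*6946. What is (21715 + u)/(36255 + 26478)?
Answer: 49873/146377 ≈ 0.34072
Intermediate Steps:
u = -2386/7 (u = 6 + ((-62 + 4580) - 1*6946)/7 = 6 + (4518 - 6946)/7 = 6 + (1/7)*(-2428) = 6 - 2428/7 = -2386/7 ≈ -340.86)
(21715 + u)/(36255 + 26478) = (21715 - 2386/7)/(36255 + 26478) = (149619/7)/62733 = (149619/7)*(1/62733) = 49873/146377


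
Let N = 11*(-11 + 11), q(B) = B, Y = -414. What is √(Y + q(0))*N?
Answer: 0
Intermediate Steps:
N = 0 (N = 11*0 = 0)
√(Y + q(0))*N = √(-414 + 0)*0 = √(-414)*0 = (3*I*√46)*0 = 0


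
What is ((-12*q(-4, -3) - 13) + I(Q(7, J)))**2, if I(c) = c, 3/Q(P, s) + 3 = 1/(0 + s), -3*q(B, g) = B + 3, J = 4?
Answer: 39601/121 ≈ 327.28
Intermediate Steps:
q(B, g) = -1 - B/3 (q(B, g) = -(B + 3)/3 = -(3 + B)/3 = -1 - B/3)
Q(P, s) = 3/(-3 + 1/s) (Q(P, s) = 3/(-3 + 1/(0 + s)) = 3/(-3 + 1/s))
((-12*q(-4, -3) - 13) + I(Q(7, J)))**2 = ((-12*(-1 - 1/3*(-4)) - 13) - 3*4/(-1 + 3*4))**2 = ((-12*(-1 + 4/3) - 13) - 3*4/(-1 + 12))**2 = ((-12*1/3 - 13) - 3*4/11)**2 = ((-4 - 13) - 3*4*1/11)**2 = (-17 - 12/11)**2 = (-199/11)**2 = 39601/121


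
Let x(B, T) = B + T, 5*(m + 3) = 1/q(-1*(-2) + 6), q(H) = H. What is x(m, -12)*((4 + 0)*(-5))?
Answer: 599/2 ≈ 299.50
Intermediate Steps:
m = -119/40 (m = -3 + 1/(5*(-1*(-2) + 6)) = -3 + 1/(5*(2 + 6)) = -3 + (⅕)/8 = -3 + (⅕)*(⅛) = -3 + 1/40 = -119/40 ≈ -2.9750)
x(m, -12)*((4 + 0)*(-5)) = (-119/40 - 12)*((4 + 0)*(-5)) = -599*(-5)/10 = -599/40*(-20) = 599/2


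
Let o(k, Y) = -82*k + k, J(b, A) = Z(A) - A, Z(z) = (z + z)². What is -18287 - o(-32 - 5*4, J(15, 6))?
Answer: -22499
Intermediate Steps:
Z(z) = 4*z² (Z(z) = (2*z)² = 4*z²)
J(b, A) = -A + 4*A² (J(b, A) = 4*A² - A = -A + 4*A²)
o(k, Y) = -81*k
-18287 - o(-32 - 5*4, J(15, 6)) = -18287 - (-81)*(-32 - 5*4) = -18287 - (-81)*(-32 - 1*20) = -18287 - (-81)*(-32 - 20) = -18287 - (-81)*(-52) = -18287 - 1*4212 = -18287 - 4212 = -22499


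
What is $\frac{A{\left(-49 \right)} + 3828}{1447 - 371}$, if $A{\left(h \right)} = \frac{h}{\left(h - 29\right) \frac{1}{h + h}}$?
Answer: $\frac{146891}{41964} \approx 3.5004$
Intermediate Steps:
$A{\left(h \right)} = \frac{2 h^{2}}{-29 + h}$ ($A{\left(h \right)} = \frac{h}{\left(-29 + h\right) \frac{1}{2 h}} = \frac{h}{\frac{1}{2} \frac{1}{h} \left(-29 + h\right)} = h \frac{2 h}{-29 + h} = \frac{2 h^{2}}{-29 + h}$)
$\frac{A{\left(-49 \right)} + 3828}{1447 - 371} = \frac{\frac{2 \left(-49\right)^{2}}{-29 - 49} + 3828}{1447 - 371} = \frac{2 \cdot 2401 \frac{1}{-78} + 3828}{1076} = \left(2 \cdot 2401 \left(- \frac{1}{78}\right) + 3828\right) \frac{1}{1076} = \left(- \frac{2401}{39} + 3828\right) \frac{1}{1076} = \frac{146891}{39} \cdot \frac{1}{1076} = \frac{146891}{41964}$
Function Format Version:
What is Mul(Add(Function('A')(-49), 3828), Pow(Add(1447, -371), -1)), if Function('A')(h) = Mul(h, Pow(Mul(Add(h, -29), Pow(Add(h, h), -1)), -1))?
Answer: Rational(146891, 41964) ≈ 3.5004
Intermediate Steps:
Function('A')(h) = Mul(2, Pow(h, 2), Pow(Add(-29, h), -1)) (Function('A')(h) = Mul(h, Pow(Mul(Add(-29, h), Pow(Mul(2, h), -1)), -1)) = Mul(h, Pow(Mul(Add(-29, h), Mul(Rational(1, 2), Pow(h, -1))), -1)) = Mul(h, Pow(Mul(Rational(1, 2), Pow(h, -1), Add(-29, h)), -1)) = Mul(h, Mul(2, h, Pow(Add(-29, h), -1))) = Mul(2, Pow(h, 2), Pow(Add(-29, h), -1)))
Mul(Add(Function('A')(-49), 3828), Pow(Add(1447, -371), -1)) = Mul(Add(Mul(2, Pow(-49, 2), Pow(Add(-29, -49), -1)), 3828), Pow(Add(1447, -371), -1)) = Mul(Add(Mul(2, 2401, Pow(-78, -1)), 3828), Pow(1076, -1)) = Mul(Add(Mul(2, 2401, Rational(-1, 78)), 3828), Rational(1, 1076)) = Mul(Add(Rational(-2401, 39), 3828), Rational(1, 1076)) = Mul(Rational(146891, 39), Rational(1, 1076)) = Rational(146891, 41964)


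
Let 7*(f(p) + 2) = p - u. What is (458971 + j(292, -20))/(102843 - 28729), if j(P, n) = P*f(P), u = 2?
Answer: 3293389/518798 ≈ 6.3481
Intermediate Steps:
f(p) = -16/7 + p/7 (f(p) = -2 + (p - 1*2)/7 = -2 + (p - 2)/7 = -2 + (-2 + p)/7 = -2 + (-2/7 + p/7) = -16/7 + p/7)
j(P, n) = P*(-16/7 + P/7)
(458971 + j(292, -20))/(102843 - 28729) = (458971 + (1/7)*292*(-16 + 292))/(102843 - 28729) = (458971 + (1/7)*292*276)/74114 = (458971 + 80592/7)*(1/74114) = (3293389/7)*(1/74114) = 3293389/518798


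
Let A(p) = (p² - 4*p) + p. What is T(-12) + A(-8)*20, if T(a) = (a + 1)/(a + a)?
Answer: 42251/24 ≈ 1760.5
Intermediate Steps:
A(p) = p² - 3*p
T(a) = (1 + a)/(2*a) (T(a) = (1 + a)/((2*a)) = (1 + a)*(1/(2*a)) = (1 + a)/(2*a))
T(-12) + A(-8)*20 = (½)*(1 - 12)/(-12) - 8*(-3 - 8)*20 = (½)*(-1/12)*(-11) - 8*(-11)*20 = 11/24 + 88*20 = 11/24 + 1760 = 42251/24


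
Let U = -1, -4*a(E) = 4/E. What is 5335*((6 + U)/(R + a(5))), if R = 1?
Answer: 133375/4 ≈ 33344.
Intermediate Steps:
a(E) = -1/E
5335*((6 + U)/(R + a(5))) = 5335*((6 - 1)/(1 - 1/5)) = 5335*(5/(1 - 1*1/5)) = 5335*(5/(1 - 1/5)) = 5335*(5/(4/5)) = 5335*(5*(5/4)) = 5335*(25/4) = 133375/4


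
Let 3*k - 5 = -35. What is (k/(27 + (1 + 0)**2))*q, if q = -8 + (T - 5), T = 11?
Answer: 5/7 ≈ 0.71429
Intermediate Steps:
k = -10 (k = 5/3 + (1/3)*(-35) = 5/3 - 35/3 = -10)
q = -2 (q = -8 + (11 - 5) = -8 + 6 = -2)
(k/(27 + (1 + 0)**2))*q = -10/(27 + (1 + 0)**2)*(-2) = -10/(27 + 1**2)*(-2) = -10/(27 + 1)*(-2) = -10/28*(-2) = -10*1/28*(-2) = -5/14*(-2) = 5/7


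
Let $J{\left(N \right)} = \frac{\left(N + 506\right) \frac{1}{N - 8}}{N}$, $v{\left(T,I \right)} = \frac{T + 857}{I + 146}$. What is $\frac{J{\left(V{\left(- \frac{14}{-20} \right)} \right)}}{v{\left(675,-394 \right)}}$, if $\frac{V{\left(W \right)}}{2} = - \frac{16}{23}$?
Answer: $- \frac{4137539}{661824} \approx -6.2517$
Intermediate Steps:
$V{\left(W \right)} = - \frac{32}{23}$ ($V{\left(W \right)} = 2 \left(- \frac{16}{23}\right) = - \frac{32}{23}$)
$v{\left(T,I \right)} = \frac{857 + T}{146 + I}$
$J{\left(N \right)} = \frac{506 + N}{N \left(-8 + N\right)}$ ($J{\left(N \right)} = \frac{\left(506 + N\right) \frac{1}{-8 + N}}{N} = \frac{\frac{1}{-8 + N} \left(506 + N\right)}{N} = \frac{506 + N}{N \left(-8 + N\right)}$)
$\frac{J{\left(V{\left(- \frac{14}{-20} \right)} \right)}}{v{\left(675,-394 \right)}} = \frac{\frac{1}{- \frac{32}{23}} \frac{1}{-8 - \frac{32}{23}} \left(506 - \frac{32}{23}\right)}{\frac{1}{146 - 394} \left(857 + 675\right)} = \frac{\left(- \frac{23}{32}\right) \frac{1}{- \frac{216}{23}} \cdot \frac{11606}{23}}{\frac{1}{-248} \cdot 1532} = \frac{\left(- \frac{23}{32}\right) \left(- \frac{23}{216}\right) \frac{11606}{23}}{\left(- \frac{1}{248}\right) 1532} = \frac{133469}{3456 \left(- \frac{383}{62}\right)} = \frac{133469}{3456} \left(- \frac{62}{383}\right) = - \frac{4137539}{661824}$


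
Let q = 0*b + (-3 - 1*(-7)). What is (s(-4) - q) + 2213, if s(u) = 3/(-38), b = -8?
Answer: 83939/38 ≈ 2208.9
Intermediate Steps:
s(u) = -3/38 (s(u) = 3*(-1/38) = -3/38)
q = 4 (q = 0*(-8) + (-3 - 1*(-7)) = 0 + (-3 + 7) = 0 + 4 = 4)
(s(-4) - q) + 2213 = (-3/38 - 1*4) + 2213 = (-3/38 - 4) + 2213 = -155/38 + 2213 = 83939/38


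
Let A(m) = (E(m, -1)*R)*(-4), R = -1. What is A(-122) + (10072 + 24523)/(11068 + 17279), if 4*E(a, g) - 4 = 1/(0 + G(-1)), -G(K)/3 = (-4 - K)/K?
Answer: 39500/7731 ≈ 5.1093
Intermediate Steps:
G(K) = -3*(-4 - K)/K
E(a, g) = 35/36 (E(a, g) = 1 + 1/(4*(0 + (3 + 12/(-1)))) = 1 + 1/(4*(0 + (3 + 12*(-1)))) = 1 + 1/(4*(0 + (3 - 12))) = 1 + 1/(4*(0 - 9)) = 1 + (¼)/(-9) = 1 + (¼)*(-⅑) = 1 - 1/36 = 35/36)
A(m) = 35/9 (A(m) = ((35/36)*(-1))*(-4) = -35/36*(-4) = 35/9)
A(-122) + (10072 + 24523)/(11068 + 17279) = 35/9 + (10072 + 24523)/(11068 + 17279) = 35/9 + 34595/28347 = 35/9 + 34595*(1/28347) = 35/9 + 3145/2577 = 39500/7731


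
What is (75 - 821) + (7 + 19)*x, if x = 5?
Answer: -616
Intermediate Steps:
(75 - 821) + (7 + 19)*x = (75 - 821) + (7 + 19)*5 = -746 + 26*5 = -746 + 130 = -616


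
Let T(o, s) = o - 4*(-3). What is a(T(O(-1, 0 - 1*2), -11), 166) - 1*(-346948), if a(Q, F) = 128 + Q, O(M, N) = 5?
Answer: 347093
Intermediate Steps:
T(o, s) = 12 + o (T(o, s) = o + 12 = 12 + o)
a(T(O(-1, 0 - 1*2), -11), 166) - 1*(-346948) = (128 + (12 + 5)) - 1*(-346948) = (128 + 17) + 346948 = 145 + 346948 = 347093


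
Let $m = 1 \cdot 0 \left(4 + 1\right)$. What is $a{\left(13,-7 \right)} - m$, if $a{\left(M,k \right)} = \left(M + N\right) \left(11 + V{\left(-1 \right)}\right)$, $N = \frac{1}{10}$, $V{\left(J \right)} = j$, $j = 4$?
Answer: $\frac{393}{2} \approx 196.5$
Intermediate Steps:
$V{\left(J \right)} = 4$
$N = \frac{1}{10} \approx 0.1$
$a{\left(M,k \right)} = \frac{3}{2} + 15 M$ ($a{\left(M,k \right)} = \left(M + \frac{1}{10}\right) \left(11 + 4\right) = \left(\frac{1}{10} + M\right) 15 = \frac{3}{2} + 15 M$)
$m = 0$ ($m = 0 \cdot 5 = 0$)
$a{\left(13,-7 \right)} - m = \left(\frac{3}{2} + 15 \cdot 13\right) - 0 = \left(\frac{3}{2} + 195\right) + 0 = \frac{393}{2} + 0 = \frac{393}{2}$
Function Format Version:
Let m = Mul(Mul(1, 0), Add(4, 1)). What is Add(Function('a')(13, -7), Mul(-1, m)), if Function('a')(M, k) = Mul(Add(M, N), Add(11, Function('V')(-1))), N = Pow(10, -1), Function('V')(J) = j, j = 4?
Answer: Rational(393, 2) ≈ 196.50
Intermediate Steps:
Function('V')(J) = 4
N = Rational(1, 10) ≈ 0.10000
Function('a')(M, k) = Add(Rational(3, 2), Mul(15, M)) (Function('a')(M, k) = Mul(Add(M, Rational(1, 10)), Add(11, 4)) = Mul(Add(Rational(1, 10), M), 15) = Add(Rational(3, 2), Mul(15, M)))
m = 0 (m = Mul(0, 5) = 0)
Add(Function('a')(13, -7), Mul(-1, m)) = Add(Add(Rational(3, 2), Mul(15, 13)), Mul(-1, 0)) = Add(Add(Rational(3, 2), 195), 0) = Add(Rational(393, 2), 0) = Rational(393, 2)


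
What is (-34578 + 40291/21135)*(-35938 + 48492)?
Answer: -9174033087406/21135 ≈ -4.3407e+8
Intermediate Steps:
(-34578 + 40291/21135)*(-35938 + 48492) = (-34578 + 40291*(1/21135))*12554 = (-34578 + 40291/21135)*12554 = -730765739/21135*12554 = -9174033087406/21135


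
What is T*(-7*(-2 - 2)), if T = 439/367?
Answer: 12292/367 ≈ 33.493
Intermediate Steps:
T = 439/367 (T = 439*(1/367) = 439/367 ≈ 1.1962)
T*(-7*(-2 - 2)) = 439*(-7*(-2 - 2))/367 = 439*(-7*(-4))/367 = (439/367)*28 = 12292/367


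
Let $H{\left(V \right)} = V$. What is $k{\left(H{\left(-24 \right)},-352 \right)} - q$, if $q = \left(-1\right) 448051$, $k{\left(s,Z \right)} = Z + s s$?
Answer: $448275$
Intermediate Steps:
$k{\left(s,Z \right)} = Z + s^{2}$
$q = -448051$
$k{\left(H{\left(-24 \right)},-352 \right)} - q = \left(-352 + \left(-24\right)^{2}\right) - -448051 = \left(-352 + 576\right) + 448051 = 224 + 448051 = 448275$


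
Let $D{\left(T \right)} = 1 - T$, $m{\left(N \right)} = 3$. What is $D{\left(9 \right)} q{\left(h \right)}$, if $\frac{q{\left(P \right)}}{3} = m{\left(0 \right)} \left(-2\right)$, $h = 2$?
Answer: $144$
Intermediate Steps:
$q{\left(P \right)} = -18$ ($q{\left(P \right)} = 3 \cdot 3 \left(-2\right) = 3 \left(-6\right) = -18$)
$D{\left(9 \right)} q{\left(h \right)} = \left(1 - 9\right) \left(-18\right) = \left(-8\right) \left(-18\right) = 144$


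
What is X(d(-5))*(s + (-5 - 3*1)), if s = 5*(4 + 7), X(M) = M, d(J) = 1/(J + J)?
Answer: -47/10 ≈ -4.7000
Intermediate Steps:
d(J) = 1/(2*J)
s = 55 (s = 5*11 = 55)
X(d(-5))*(s + (-5 - 3*1)) = ((1/2)/(-5))*(55 + (-5 - 3*1)) = ((1/2)*(-1/5))*(55 + (-5 - 3)) = -(55 - 8)/10 = -1/10*47 = -47/10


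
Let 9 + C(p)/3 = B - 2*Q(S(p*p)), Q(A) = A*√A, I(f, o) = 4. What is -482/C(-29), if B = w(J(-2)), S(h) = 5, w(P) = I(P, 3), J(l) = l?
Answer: -482/285 + 964*√5/285 ≈ 5.8722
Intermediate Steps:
w(P) = 4
Q(A) = A^(3/2)
B = 4
C(p) = -15 - 30*√5 (C(p) = -27 + 3*(4 - 10*√5) = -27 + (12 - 30*√5) = -15 - 30*√5)
-482/C(-29) = -482/(-15 - 30*√5)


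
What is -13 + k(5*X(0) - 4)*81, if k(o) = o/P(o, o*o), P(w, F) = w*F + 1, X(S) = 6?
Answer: -2795/217 ≈ -12.880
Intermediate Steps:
P(w, F) = 1 + F*w (P(w, F) = F*w + 1 = 1 + F*w)
k(o) = o/(1 + o³) (k(o) = o/(1 + (o*o)*o) = o/(1 + o²*o) = o/(1 + o³))
-13 + k(5*X(0) - 4)*81 = -13 + ((5*6 - 4)/(1 + (5*6 - 4)³))*81 = -13 + ((30 - 4)/(1 + (30 - 4)³))*81 = -13 + (26/(1 + 26³))*81 = -13 + (26/(1 + 17576))*81 = -13 + (26/17577)*81 = -13 + 26/217 = -2795/217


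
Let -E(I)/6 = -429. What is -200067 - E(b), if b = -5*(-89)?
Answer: -202641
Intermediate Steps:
b = 445
E(I) = 2574 (E(I) = -6*(-429) = 2574)
-200067 - E(b) = -200067 - 1*2574 = -200067 - 2574 = -202641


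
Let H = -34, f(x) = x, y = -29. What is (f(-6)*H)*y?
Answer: -5916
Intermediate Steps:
(f(-6)*H)*y = -6*(-34)*(-29) = 204*(-29) = -5916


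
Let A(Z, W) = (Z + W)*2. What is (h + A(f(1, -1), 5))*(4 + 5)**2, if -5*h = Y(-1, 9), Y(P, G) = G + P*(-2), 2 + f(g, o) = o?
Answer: 729/5 ≈ 145.80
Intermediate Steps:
f(g, o) = -2 + o
A(Z, W) = 2*W + 2*Z (A(Z, W) = (W + Z)*2 = 2*W + 2*Z)
Y(P, G) = G - 2*P
h = -11/5 (h = -(9 - 2*(-1))/5 = -(9 + 2)/5 = -1/5*11 = -11/5 ≈ -2.2000)
(h + A(f(1, -1), 5))*(4 + 5)**2 = (-11/5 + (2*5 + 2*(-2 - 1)))*(4 + 5)**2 = (-11/5 + (10 + 2*(-3)))*9**2 = (-11/5 + (10 - 6))*81 = (-11/5 + 4)*81 = (9/5)*81 = 729/5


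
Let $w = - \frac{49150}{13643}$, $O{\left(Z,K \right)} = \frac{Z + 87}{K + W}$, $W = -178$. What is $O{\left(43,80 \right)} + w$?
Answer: $- \frac{470735}{95501} \approx -4.9291$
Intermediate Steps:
$O{\left(Z,K \right)} = \frac{87 + Z}{-178 + K}$ ($O{\left(Z,K \right)} = \frac{Z + 87}{K - 178} = \frac{87 + Z}{-178 + K}$)
$w = - \frac{49150}{13643}$ ($w = \left(-49150\right) \frac{1}{13643} = - \frac{49150}{13643} \approx -3.6026$)
$O{\left(43,80 \right)} + w = \frac{87 + 43}{-178 + 80} - \frac{49150}{13643} = \frac{1}{-98} \cdot 130 - \frac{49150}{13643} = \left(- \frac{1}{98}\right) 130 - \frac{49150}{13643} = - \frac{65}{49} - \frac{49150}{13643} = - \frac{470735}{95501}$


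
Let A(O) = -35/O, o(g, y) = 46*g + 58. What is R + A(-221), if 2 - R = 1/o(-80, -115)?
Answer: 1727915/800462 ≈ 2.1586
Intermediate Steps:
o(g, y) = 58 + 46*g
R = 7245/3622 (R = 2 - 1/(58 + 46*(-80)) = 2 - 1/(58 - 3680) = 2 - 1/(-3622) = 2 - 1*(-1/3622) = 2 + 1/3622 = 7245/3622 ≈ 2.0003)
R + A(-221) = 7245/3622 - 35/(-221) = 7245/3622 - 35*(-1/221) = 7245/3622 + 35/221 = 1727915/800462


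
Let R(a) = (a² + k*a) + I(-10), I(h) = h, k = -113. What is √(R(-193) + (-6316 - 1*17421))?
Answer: √35311 ≈ 187.91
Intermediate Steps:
R(a) = -10 + a² - 113*a (R(a) = (a² - 113*a) - 10 = -10 + a² - 113*a)
√(R(-193) + (-6316 - 1*17421)) = √((-10 + (-193)² - 113*(-193)) + (-6316 - 1*17421)) = √((-10 + 37249 + 21809) + (-6316 - 17421)) = √(59048 - 23737) = √35311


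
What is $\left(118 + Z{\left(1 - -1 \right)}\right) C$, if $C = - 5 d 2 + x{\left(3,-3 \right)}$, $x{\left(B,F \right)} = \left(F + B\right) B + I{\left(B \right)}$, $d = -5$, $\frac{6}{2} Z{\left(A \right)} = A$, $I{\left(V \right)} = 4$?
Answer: $6408$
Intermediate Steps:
$Z{\left(A \right)} = \frac{A}{3}$
$x{\left(B,F \right)} = 4 + B \left(B + F\right)$ ($x{\left(B,F \right)} = \left(F + B\right) B + 4 = \left(B + F\right) B + 4 = B \left(B + F\right) + 4 = 4 + B \left(B + F\right)$)
$C = 54$ ($C = \left(-5\right) \left(-5\right) 2 + \left(4 + 3^{2} + 3 \left(-3\right)\right) = 25 \cdot 2 + \left(4 + 9 - 9\right) = 50 + 4 = 54$)
$\left(118 + Z{\left(1 - -1 \right)}\right) C = \left(118 + \frac{1 - -1}{3}\right) 54 = \left(118 + \frac{1 + 1}{3}\right) 54 = \left(118 + \frac{1}{3} \cdot 2\right) 54 = \left(118 + \frac{2}{3}\right) 54 = \frac{356}{3} \cdot 54 = 6408$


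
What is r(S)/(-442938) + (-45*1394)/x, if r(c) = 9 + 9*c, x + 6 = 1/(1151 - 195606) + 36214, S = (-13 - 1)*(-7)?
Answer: -4886452504907/2817208373826 ≈ -1.7345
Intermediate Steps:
S = 98 (S = -14*(-7) = 98)
x = 7040826639/194455 (x = -6 + (1/(1151 - 195606) + 36214) = -6 + (1/(-194455) + 36214) = -6 + (-1/194455 + 36214) = -6 + 7041993369/194455 = 7040826639/194455 ≈ 36208.)
r(S)/(-442938) + (-45*1394)/x = (9 + 9*98)/(-442938) + (-45*1394)/(7040826639/194455) = (9 + 882)*(-1/442938) - 62730*194455/7040826639 = 891*(-1/442938) - 33057350/19080831 = -297/147646 - 33057350/19080831 = -4886452504907/2817208373826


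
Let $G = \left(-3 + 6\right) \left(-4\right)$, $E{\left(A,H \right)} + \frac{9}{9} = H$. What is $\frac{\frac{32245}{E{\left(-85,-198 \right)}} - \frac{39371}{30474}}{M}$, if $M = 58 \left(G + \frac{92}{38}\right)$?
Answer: $\frac{18818910221}{64015025256} \approx 0.29398$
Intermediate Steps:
$E{\left(A,H \right)} = -1 + H$
$G = -12$ ($G = 3 \left(-4\right) = -12$)
$M = - \frac{10556}{19}$ ($M = 58 \left(-12 + \frac{92}{38}\right) = 58 \left(-12 + 92 \cdot \frac{1}{38}\right) = 58 \left(-12 + \frac{46}{19}\right) = 58 \left(- \frac{182}{19}\right) = - \frac{10556}{19} \approx -555.58$)
$\frac{\frac{32245}{E{\left(-85,-198 \right)}} - \frac{39371}{30474}}{M} = \frac{\frac{32245}{-1 - 198} - \frac{39371}{30474}}{- \frac{10556}{19}} = \left(\frac{32245}{-199} - \frac{39371}{30474}\right) \left(- \frac{19}{10556}\right) = \left(32245 \left(- \frac{1}{199}\right) - \frac{39371}{30474}\right) \left(- \frac{19}{10556}\right) = \left(- \frac{32245}{199} - \frac{39371}{30474}\right) \left(- \frac{19}{10556}\right) = \left(- \frac{990468959}{6064326}\right) \left(- \frac{19}{10556}\right) = \frac{18818910221}{64015025256}$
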